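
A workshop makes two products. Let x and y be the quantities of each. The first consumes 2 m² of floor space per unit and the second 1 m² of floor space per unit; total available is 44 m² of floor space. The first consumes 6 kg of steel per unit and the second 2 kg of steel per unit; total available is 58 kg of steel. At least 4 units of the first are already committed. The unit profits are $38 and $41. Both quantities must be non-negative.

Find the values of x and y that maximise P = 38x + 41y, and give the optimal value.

x = 4, y = 17, maximum P = 849

Extreme points and P = 38x + 41y:
  (29/3, 0) → P = 1102/3
  (4, 0) → P = 152
  (4, 17) → P = 849

The optimum lies where 6x + 2y = 58 and x = 4.
Solving simultaneously gives x = 4, y = 17.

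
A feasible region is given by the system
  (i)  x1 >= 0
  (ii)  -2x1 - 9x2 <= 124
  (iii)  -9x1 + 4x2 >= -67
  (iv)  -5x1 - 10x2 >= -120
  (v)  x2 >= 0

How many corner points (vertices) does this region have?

4

Of the 10 pairwise boundary intersections, those satisfying every inequality are:
  (0, 12)
  (0, 0)
  (115/11, 149/22)
  (67/9, 0)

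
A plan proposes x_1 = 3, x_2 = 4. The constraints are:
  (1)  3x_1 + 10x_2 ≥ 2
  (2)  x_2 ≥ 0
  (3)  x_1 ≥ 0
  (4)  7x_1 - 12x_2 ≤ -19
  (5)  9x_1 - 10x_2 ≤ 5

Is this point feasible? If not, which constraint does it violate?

feasible

(1): 49 ≥ 2 ✓
(2): 4 ≥ 0 ✓
(3): 3 ≥ 0 ✓
(4): -27 ≤ -19 ✓
(5): -13 ≤ 5 ✓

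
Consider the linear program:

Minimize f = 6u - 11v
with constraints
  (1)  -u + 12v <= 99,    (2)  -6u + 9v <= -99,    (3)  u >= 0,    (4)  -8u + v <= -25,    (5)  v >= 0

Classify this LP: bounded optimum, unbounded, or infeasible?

bounded optimum

Feasible corners and f = 6u - 11v:
  (33, 11) → f = 77
  (33/2, 0) → f = 99
The feasible region has finitely many vertices and no improving ray; the minimum is 77 at (33, 11).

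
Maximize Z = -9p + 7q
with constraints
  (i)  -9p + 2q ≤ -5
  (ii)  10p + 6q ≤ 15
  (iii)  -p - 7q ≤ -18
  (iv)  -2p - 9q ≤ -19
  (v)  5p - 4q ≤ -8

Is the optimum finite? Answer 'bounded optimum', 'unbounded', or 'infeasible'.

The boundaries -9p + 2q = -5 and 5p - 4q = -8 meet at (18/13, 97/26), but that point violates 10p + 6q ≤ 15. Every candidate vertex is excluded by some other constraint, so the feasible region is empty.

infeasible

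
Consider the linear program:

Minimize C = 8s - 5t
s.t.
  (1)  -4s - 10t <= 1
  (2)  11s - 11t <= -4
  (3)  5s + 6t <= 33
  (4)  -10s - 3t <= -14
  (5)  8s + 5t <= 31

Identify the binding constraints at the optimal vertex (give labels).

(3) and (4)

Extreme points and C = 8s - 5t:
  (142/143, 194/143) → C = 166/143
  (321/143, 373/143) → C = 703/143
  (-1/3, 52/9) → C = -284/9
  (21/23, 109/23) → C = -377/23

The minimum is at (-1/3, 52/9). Substituting into each constraint, equality holds for (3) and (4); the remaining constraints have slack.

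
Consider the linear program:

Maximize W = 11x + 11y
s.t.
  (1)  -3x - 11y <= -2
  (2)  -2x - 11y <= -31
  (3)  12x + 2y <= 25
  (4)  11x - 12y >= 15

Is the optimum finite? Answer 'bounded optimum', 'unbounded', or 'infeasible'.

infeasible

The boundaries -3x - 11y = -2 and -2x - 11y = -31 meet at (-29, 89/11), but that point violates 11x - 12y ≥ 15. Every candidate vertex is excluded by some other constraint, so the feasible region is empty.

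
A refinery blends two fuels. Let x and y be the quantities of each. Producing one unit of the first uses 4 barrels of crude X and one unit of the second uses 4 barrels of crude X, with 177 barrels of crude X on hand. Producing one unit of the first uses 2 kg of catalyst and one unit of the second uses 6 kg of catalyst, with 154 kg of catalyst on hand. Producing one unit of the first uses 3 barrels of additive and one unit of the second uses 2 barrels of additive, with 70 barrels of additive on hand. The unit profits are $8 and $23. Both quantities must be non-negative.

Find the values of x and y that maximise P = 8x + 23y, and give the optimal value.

x = 8, y = 23, maximum P = 593

The binding constraints are 2x + 6y = 154 and 3x + 2y = 70.
Solving simultaneously gives x = 8, y = 23.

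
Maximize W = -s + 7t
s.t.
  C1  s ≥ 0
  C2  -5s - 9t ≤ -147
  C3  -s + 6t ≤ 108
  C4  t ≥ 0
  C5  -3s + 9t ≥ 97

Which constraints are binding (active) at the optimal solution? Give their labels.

Extreme points and W = -s + 7t:
  (0, 49/3) → W = 343/3
  (0, 18) → W = 126
  (25/4, 463/36) → W = 754/9
  (130/3, 227/9) → W = 1199/9

The maximum is at (130/3, 227/9). Substituting into each constraint, equality holds for C3 and C5; the remaining constraints have slack.

C3 and C5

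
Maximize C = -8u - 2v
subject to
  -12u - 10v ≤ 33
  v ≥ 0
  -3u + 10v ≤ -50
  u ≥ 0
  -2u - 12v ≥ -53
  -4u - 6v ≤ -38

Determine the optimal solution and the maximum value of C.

u = 50/3, v = 0, maximum C = -400/3

Extreme points and C = -8u - 2v:
  (50/3, 0) → C = -400/3
  (53/2, 0) → C = -212
  (565/28, 59/56) → C = -4579/28

At the optimal vertex, v = 0 and -3u + 10v = -50.
Solving simultaneously gives u = 50/3, v = 0.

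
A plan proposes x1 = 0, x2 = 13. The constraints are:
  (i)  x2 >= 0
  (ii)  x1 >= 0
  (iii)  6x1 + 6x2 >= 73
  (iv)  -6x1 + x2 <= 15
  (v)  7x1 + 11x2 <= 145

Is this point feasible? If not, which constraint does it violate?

feasible

(i): 13 ≥ 0 ✓
(ii): 0 ≥ 0 ✓
(iii): 78 ≥ 73 ✓
(iv): 13 ≤ 15 ✓
(v): 143 ≤ 145 ✓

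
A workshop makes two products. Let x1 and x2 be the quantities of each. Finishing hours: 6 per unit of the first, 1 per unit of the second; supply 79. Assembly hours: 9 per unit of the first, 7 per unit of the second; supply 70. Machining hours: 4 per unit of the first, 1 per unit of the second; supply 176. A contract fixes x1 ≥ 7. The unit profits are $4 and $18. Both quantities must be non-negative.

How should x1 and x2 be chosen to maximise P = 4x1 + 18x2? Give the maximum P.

x1 = 7, x2 = 1, maximum P = 46

The binding constraints are 9x1 + 7x2 = 70 and x1 = 7.
Solving simultaneously gives x1 = 7, x2 = 1.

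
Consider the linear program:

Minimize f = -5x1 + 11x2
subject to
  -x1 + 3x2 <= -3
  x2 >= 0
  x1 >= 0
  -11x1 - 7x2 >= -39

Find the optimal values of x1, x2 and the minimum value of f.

x1 = 39/11, x2 = 0, minimum f = -195/11

Feasible corners and f = -5x1 + 11x2:
  (3, 0) → f = -15
  (69/20, 3/20) → f = -78/5
  (39/11, 0) → f = -195/11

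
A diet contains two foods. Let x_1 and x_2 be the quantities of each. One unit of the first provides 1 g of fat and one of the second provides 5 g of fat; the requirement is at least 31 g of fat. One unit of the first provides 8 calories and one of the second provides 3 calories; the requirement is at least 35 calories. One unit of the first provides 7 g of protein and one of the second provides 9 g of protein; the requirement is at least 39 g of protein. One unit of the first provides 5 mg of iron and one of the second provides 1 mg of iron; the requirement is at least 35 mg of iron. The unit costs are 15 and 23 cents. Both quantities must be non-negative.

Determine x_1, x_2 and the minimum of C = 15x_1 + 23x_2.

Extreme points and C = 15x_1 + 23x_2:
  (0, 35) → C = 805
  (31, 0) → C = 465
  (6, 5) → C = 205
The feasible region is unbounded (it extends along (0, 1), (1, 0)), but C strictly increases along every unbounded feasible direction, so there is no improving ray and the minimum is attained at a vertex.

The binding constraints are x_1 + 5x_2 = 31 and 5x_1 + x_2 = 35.
Solving simultaneously gives x_1 = 6, x_2 = 5.

x_1 = 6, x_2 = 5, minimum C = 205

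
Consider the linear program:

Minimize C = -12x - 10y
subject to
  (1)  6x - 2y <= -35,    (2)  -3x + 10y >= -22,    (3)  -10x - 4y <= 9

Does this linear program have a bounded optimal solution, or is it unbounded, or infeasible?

unbounded

From the feasible point (-79/22, 74/11), moving in the direction (-4, 10) keeps every constraint satisfied while C decreases without bound.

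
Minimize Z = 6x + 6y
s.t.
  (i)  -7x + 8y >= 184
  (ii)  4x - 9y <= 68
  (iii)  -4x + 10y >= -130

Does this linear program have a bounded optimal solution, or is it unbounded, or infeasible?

unbounded

From the feasible point (-2200/31, -1212/31), moving in the direction (-10, -4) keeps every constraint satisfied while Z decreases without bound.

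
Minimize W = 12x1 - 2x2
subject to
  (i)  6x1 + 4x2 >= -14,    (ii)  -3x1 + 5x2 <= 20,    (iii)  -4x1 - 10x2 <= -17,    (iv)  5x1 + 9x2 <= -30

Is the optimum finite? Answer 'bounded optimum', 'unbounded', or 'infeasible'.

infeasible

The boundaries 6x1 + 4x2 = -14 and 5x1 + 9x2 = -30 meet at (-3/17, -55/17), but that point violates -4x1 - 10x2 ≤ -17. Every candidate vertex is excluded by some other constraint, so the feasible region is empty.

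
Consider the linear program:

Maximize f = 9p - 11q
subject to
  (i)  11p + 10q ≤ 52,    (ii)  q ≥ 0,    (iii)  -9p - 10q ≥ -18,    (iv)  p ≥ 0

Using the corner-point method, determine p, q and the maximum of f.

Corner points and f = 9p - 11q:
  (2, 0) → f = 18
  (0, 0) → f = 0
  (0, 9/5) → f = -99/5

At the optimal vertex, q = 0 and -9p - 10q = -18.
Solving simultaneously gives p = 2, q = 0.

p = 2, q = 0, maximum f = 18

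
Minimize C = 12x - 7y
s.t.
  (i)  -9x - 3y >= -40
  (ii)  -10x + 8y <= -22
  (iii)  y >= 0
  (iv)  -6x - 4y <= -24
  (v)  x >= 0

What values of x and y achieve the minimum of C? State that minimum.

Feasible corners and C = 12x - 7y:
  (193/51, 101/51) → C = 1609/51
  (40/9, 0) → C = 160/3
  (35/11, 27/22) → C = 651/22
  (4, 0) → C = 48

x = 35/11, y = 27/22, minimum C = 651/22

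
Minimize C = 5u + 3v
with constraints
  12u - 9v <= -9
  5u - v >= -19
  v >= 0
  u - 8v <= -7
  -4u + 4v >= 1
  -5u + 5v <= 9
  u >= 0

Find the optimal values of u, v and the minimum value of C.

u = 0, v = 1, minimum C = 3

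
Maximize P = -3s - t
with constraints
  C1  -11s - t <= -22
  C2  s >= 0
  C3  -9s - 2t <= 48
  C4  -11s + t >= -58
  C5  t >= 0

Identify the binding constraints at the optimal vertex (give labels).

Vertices and P = -3s - t:
  (0, 22) → P = -22
  (2, 0) → P = -6
  (58/11, 0) → P = -174/11
The feasible region is unbounded (it extends along (0, 1), (1, 11)), but P strictly decreases along every unbounded feasible direction, so there is no improving ray and the maximum is attained at a vertex.

The maximum is at (2, 0). Substituting into each constraint, equality holds for C1 and C5; the remaining constraints have slack.

C1 and C5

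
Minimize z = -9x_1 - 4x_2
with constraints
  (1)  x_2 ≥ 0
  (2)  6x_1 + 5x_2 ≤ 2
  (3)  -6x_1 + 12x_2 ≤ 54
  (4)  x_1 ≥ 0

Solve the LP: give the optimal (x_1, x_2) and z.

Vertices and z = -9x_1 - 4x_2:
  (1/3, 0) → z = -3
  (0, 0) → z = 0
  (0, 2/5) → z = -8/5

The optimum lies where x_2 = 0 and 6x_1 + 5x_2 = 2.
Solving simultaneously gives x_1 = 1/3, x_2 = 0.

x_1 = 1/3, x_2 = 0, minimum z = -3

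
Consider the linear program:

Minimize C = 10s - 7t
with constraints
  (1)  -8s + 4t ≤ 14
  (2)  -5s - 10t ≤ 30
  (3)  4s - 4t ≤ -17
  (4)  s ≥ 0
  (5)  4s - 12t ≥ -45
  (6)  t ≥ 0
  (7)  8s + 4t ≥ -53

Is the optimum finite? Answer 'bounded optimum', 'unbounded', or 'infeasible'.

infeasible

The boundaries -8s + 4t = 14 and 4s - 4t = -17 meet at (3/4, 5), but that point violates 4s - 12t ≥ -45. Every candidate vertex is excluded by some other constraint, so the feasible region is empty.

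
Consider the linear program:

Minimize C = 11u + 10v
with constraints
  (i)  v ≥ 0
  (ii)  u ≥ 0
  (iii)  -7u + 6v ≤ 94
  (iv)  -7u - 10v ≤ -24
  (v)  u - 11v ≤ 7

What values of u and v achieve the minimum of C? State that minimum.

Extreme points and C = 11u + 10v:
  (24/7, 0) → C = 264/7
  (7, 0) → C = 77
  (0, 47/3) → C = 470/3
  (0, 12/5) → C = 24
The feasible region is unbounded (it extends along (11, 1), (6, 7)), but C strictly increases along every unbounded feasible direction, so there is no improving ray and the minimum is attained at a vertex.

The binding constraints are u = 0 and -7u - 10v = -24.
Solving simultaneously gives u = 0, v = 12/5.

u = 0, v = 12/5, minimum C = 24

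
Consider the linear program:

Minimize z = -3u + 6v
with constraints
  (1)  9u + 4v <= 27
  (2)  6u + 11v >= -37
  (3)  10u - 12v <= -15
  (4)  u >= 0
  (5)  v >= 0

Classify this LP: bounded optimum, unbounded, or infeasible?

Feasible corners and z = -3u + 6v:
  (66/37, 405/148) → z = 819/74
  (0, 27/4) → z = 81/2
  (0, 5/4) → z = 15/2
The feasible region has finitely many vertices and no improving ray; the minimum is 15/2 at (0, 5/4).

bounded optimum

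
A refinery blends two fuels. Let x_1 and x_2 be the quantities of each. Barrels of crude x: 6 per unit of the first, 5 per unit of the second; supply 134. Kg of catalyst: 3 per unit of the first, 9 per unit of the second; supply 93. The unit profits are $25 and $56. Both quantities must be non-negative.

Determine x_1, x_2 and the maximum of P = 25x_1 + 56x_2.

x_1 = 19, x_2 = 4, maximum P = 699

Extreme points and P = 25x_1 + 56x_2:
  (0, 0) → P = 0
  (0, 31/3) → P = 1736/3
  (67/3, 0) → P = 1675/3
  (19, 4) → P = 699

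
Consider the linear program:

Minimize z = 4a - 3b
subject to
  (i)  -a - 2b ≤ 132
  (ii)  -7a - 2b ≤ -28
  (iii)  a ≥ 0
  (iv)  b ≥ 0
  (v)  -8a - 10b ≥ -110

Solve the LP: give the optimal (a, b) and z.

The optimum lies where -7a - 2b = -28 and -8a - 10b = -110.
Solving simultaneously gives a = 10/9, b = 91/9.

a = 10/9, b = 91/9, minimum z = -233/9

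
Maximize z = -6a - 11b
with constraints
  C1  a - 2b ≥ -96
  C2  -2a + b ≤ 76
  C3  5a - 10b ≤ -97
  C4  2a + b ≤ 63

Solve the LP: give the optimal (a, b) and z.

Feasible corners and z = -6a - 11b:
  (-56/3, 116/3) → z = -940/3
  (6, 51) → z = -597
  (-221/5, -62/5) → z = 2008/5
  (533/25, 509/25) → z = -8797/25

a = -221/5, b = -62/5, maximum z = 2008/5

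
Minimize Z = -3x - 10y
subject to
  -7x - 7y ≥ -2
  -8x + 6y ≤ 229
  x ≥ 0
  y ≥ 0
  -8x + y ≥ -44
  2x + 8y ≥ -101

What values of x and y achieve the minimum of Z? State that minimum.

Corner points and Z = -3x - 10y:
  (0, 2/7) → Z = -20/7
  (2/7, 0) → Z = -6/7
  (0, 0) → Z = 0

At the optimal vertex, -7x - 7y = -2 and x = 0.
Solving simultaneously gives x = 0, y = 2/7.

x = 0, y = 2/7, minimum Z = -20/7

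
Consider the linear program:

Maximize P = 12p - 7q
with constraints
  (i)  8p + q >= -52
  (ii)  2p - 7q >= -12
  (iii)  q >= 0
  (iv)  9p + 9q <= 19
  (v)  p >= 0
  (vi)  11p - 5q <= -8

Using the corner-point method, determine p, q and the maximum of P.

p = 0, q = 8/5, maximum P = -56/5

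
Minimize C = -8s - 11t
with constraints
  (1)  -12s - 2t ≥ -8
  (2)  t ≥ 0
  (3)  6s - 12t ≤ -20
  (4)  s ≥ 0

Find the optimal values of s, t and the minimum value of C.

s = 0, t = 4, minimum C = -44

Feasible corners and C = -8s - 11t:
  (14/39, 24/13) → C = -904/39
  (0, 4) → C = -44
  (0, 5/3) → C = -55/3

At the optimal vertex, -12s - 2t = -8 and s = 0.
Solving simultaneously gives s = 0, t = 4.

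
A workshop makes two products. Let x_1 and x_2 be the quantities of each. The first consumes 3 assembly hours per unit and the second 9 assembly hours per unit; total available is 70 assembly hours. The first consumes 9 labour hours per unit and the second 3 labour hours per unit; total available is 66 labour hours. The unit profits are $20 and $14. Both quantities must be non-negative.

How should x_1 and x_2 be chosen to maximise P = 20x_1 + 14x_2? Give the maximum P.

x_1 = 16/3, x_2 = 6, maximum P = 572/3

Vertices and P = 20x_1 + 14x_2:
  (0, 0) → P = 0
  (0, 70/9) → P = 980/9
  (22/3, 0) → P = 440/3
  (16/3, 6) → P = 572/3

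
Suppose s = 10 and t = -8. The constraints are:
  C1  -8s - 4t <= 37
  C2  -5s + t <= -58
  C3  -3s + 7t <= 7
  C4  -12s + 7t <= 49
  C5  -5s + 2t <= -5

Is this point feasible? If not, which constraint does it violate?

feasible

C1: -48 ≤ 37 ✓
C2: -58 ≤ -58 ✓
C3: -86 ≤ 7 ✓
C4: -176 ≤ 49 ✓
C5: -66 ≤ -5 ✓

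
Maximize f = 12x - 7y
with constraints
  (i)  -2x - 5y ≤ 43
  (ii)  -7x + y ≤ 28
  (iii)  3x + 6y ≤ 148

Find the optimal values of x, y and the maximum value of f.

Feasible corners and f = 12x - 7y:
  (-183/37, -245/37) → f = -13
  (998/3, -425/3) → f = 14951/3
  (-4/9, 224/9) → f = -1616/9

x = 998/3, y = -425/3, maximum f = 14951/3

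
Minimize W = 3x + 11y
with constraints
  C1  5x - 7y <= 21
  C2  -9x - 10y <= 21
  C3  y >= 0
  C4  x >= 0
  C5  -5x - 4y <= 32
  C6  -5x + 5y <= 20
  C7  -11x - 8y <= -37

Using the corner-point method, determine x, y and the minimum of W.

Vertices and W = 3x + 11y:
  (21/5, 0) → W = 63/5
  (37/11, 0) → W = 111/11
  (5/19, 81/19) → W = 906/19
The feasible region is unbounded (it extends along (1, 1), (7, 5)), but W strictly increases along every unbounded feasible direction, so there is no improving ray and the minimum is attained at a vertex.

The binding constraints are y = 0 and -11x - 8y = -37.
Solving simultaneously gives x = 37/11, y = 0.

x = 37/11, y = 0, minimum W = 111/11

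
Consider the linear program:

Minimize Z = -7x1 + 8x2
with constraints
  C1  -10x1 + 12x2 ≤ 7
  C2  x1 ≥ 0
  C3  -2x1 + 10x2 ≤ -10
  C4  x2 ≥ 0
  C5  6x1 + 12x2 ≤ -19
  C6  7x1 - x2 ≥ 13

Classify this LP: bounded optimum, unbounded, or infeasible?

The boundaries x1 = 0 and 7x1 - x2 = 13 meet at (0, -13), but that point violates x2 ≥ 0. Every candidate vertex is excluded by some other constraint, so the feasible region is empty.

infeasible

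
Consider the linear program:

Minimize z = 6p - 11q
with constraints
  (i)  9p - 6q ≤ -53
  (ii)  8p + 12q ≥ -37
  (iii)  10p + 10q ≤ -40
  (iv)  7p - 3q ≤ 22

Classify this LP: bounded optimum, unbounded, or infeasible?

unbounded

From the feasible point (-11/2, 7/12), moving in the direction (-10, 10) keeps every constraint satisfied while z decreases without bound.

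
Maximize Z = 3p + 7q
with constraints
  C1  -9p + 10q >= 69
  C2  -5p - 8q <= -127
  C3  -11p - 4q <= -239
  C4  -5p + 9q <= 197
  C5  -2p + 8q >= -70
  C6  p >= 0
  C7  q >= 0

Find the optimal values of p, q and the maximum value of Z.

p = 1349/31, q = 1428/31, maximum Z = 453

Extreme points and Z = 3p + 7q:
  (1057/73, 1455/73) → Z = 13356/73
  (1349/31, 1428/31) → Z = 453
  (1363/119, 3362/119) → Z = 27623/119

At the optimal vertex, -9p + 10q = 69 and -5p + 9q = 197.
Solving simultaneously gives p = 1349/31, q = 1428/31.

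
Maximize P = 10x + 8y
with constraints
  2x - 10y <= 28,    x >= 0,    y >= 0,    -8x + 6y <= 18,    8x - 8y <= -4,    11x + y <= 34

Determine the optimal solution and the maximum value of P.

x = 93/37, y = 235/37, maximum P = 2810/37

Corner points and P = 10x + 8y:
  (0, 3) → P = 24
  (0, 1/2) → P = 4
  (93/37, 235/37) → P = 2810/37
  (67/24, 79/24) → P = 217/4

The binding constraints are -8x + 6y = 18 and 11x + y = 34.
Solving simultaneously gives x = 93/37, y = 235/37.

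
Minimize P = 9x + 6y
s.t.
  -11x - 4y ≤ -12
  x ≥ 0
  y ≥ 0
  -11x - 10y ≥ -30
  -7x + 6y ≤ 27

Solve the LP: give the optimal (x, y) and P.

x = 12/11, y = 0, minimum P = 108/11

Extreme points and P = 9x + 6y:
  (0, 3) → P = 18
  (12/11, 0) → P = 108/11
  (30/11, 0) → P = 270/11

At the optimal vertex, -11x - 4y = -12 and y = 0.
Solving simultaneously gives x = 12/11, y = 0.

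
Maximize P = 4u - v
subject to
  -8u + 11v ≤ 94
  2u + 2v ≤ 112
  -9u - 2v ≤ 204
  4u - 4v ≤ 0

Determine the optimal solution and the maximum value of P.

Corner points and P = 4u - v:
  (522/19, 542/19) → P = 1546/19
  (-2432/115, -786/115) → P = -8942/115
  (28, 28) → P = 84
  (-204/11, -204/11) → P = -612/11

u = 28, v = 28, maximum P = 84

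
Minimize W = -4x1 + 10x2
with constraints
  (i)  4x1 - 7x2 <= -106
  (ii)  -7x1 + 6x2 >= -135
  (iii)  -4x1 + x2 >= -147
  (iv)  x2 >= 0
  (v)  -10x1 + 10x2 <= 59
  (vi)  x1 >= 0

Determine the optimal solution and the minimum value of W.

x1 = 647/30, x2 = 412/15, minimum W = 942/5

Corner points and W = -4x1 + 10x2:
  (1135/24, 253/6) → W = 465/2
  (647/30, 412/15) → W = 942/5
  (1529/30, 853/15) → W = 1824/5

At the optimal vertex, 4x1 - 7x2 = -106 and -10x1 + 10x2 = 59.
Solving simultaneously gives x1 = 647/30, x2 = 412/15.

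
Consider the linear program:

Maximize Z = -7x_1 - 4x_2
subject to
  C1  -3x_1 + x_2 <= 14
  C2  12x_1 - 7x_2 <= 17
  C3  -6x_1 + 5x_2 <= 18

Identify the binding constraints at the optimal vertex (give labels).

Feasible corners and Z = -7x_1 - 4x_2:
  (-115/9, -73/3) → Z = 1681/9
  (-52/9, -10/3) → Z = 484/9
  (211/18, 53/3) → Z = -2749/18

The maximum is at (-115/9, -73/3). Substituting into each constraint, equality holds for C1 and C2; the remaining constraints have slack.

C1 and C2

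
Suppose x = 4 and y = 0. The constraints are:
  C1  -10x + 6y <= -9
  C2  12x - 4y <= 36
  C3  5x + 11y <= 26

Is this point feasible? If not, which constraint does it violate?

Constraint C2: 12x - 4y = 48, which is not ≤ 36. All other constraints are satisfied.

not feasible — violates C2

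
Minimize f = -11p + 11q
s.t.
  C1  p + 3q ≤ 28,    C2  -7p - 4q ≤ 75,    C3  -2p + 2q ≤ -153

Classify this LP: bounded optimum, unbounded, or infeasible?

From the feasible point (515/8, -97/8), moving in the direction (3, -1) keeps every constraint satisfied while f decreases without bound.

unbounded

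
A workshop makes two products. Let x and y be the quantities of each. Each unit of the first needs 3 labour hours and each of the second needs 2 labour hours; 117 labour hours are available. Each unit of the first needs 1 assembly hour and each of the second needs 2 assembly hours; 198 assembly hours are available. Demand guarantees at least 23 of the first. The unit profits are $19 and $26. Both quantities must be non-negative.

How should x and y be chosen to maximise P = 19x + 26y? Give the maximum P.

x = 23, y = 24, maximum P = 1061

At the optimal vertex, 3x + 2y = 117 and x = 23.
Solving simultaneously gives x = 23, y = 24.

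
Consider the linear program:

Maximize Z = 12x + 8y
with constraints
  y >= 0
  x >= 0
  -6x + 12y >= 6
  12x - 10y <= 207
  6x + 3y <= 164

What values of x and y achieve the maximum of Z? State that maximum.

x = 0, y = 164/3, maximum Z = 1312/3

At the optimal vertex, x = 0 and 6x + 3y = 164.
Solving simultaneously gives x = 0, y = 164/3.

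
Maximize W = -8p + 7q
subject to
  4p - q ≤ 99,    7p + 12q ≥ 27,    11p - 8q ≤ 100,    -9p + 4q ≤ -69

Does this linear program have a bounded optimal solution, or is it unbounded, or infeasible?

Vertices and W = -8p + 7q:
  (692/21, 689/21) → W = -713/21
  (327/7, 615/7) → W = 1689/7
  (354/47, -403/188) → W = -14149/188
  (117/17, -30/17) → W = -1146/17
The feasible region has finitely many vertices and no improving ray; the maximum is 1689/7 at (327/7, 615/7).

bounded optimum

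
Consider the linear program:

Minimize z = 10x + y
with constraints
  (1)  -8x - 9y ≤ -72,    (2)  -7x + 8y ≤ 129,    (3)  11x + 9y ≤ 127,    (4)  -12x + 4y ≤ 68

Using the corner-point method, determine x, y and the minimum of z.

Extreme points and z = 10x + y:
  (55/3, -224/27) → z = 4726/27
  (-81/35, 352/35) → z = -458/35
  (-13/19, 284/19) → z = 154/19

x = -81/35, y = 352/35, minimum z = -458/35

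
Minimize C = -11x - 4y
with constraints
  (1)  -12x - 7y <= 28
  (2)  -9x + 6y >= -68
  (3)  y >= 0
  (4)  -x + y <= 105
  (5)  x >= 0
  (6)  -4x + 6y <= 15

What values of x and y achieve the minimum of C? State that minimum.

Corner points and C = -11x - 4y:
  (68/9, 0) → C = -748/9
  (83/5, 407/30) → C = -3553/15
  (0, 0) → C = 0
  (0, 5/2) → C = -10

x = 83/5, y = 407/30, minimum C = -3553/15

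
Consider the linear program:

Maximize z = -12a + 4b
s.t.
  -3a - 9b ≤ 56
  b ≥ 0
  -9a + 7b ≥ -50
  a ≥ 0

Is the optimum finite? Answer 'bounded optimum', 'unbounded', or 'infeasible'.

From the feasible point (50/9, 0), moving in the direction (0, 1) keeps every constraint satisfied while z increases without bound.

unbounded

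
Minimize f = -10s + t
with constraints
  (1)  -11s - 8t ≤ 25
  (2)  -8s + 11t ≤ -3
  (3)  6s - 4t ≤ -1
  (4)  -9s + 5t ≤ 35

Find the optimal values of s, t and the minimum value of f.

s = -23/34, t = -13/17, minimum f = 6

Feasible corners and f = -10s + t:
  (-251/185, -233/185) → f = 2277/185
  (-27/23, -139/92) → f = 941/92
  (-23/34, -13/17) → f = 6

The binding constraints are -8s + 11t = -3 and 6s - 4t = -1.
Solving simultaneously gives s = -23/34, t = -13/17.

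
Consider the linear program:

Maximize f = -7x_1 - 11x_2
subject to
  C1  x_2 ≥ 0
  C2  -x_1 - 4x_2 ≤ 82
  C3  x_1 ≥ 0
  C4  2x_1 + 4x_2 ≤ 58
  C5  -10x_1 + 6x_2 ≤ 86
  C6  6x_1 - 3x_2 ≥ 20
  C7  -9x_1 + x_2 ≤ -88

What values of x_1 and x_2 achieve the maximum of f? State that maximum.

Corner points and f = -7x_1 - 11x_2:
  (29, 0) → f = -203
  (88/9, 0) → f = -616/9
  (205/19, 173/19) → f = -3338/19

x_1 = 88/9, x_2 = 0, maximum f = -616/9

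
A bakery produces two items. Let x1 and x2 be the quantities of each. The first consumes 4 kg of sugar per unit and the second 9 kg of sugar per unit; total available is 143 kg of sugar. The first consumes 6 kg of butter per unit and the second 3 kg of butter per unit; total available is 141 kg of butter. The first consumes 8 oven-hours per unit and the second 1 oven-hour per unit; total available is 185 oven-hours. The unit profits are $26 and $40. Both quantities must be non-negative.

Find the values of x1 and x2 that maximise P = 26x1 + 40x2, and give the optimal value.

x1 = 20, x2 = 7, maximum P = 800

Corner points and P = 26x1 + 40x2:
  (0, 0) → P = 0
  (0, 143/9) → P = 5720/9
  (185/8, 0) → P = 2405/4
  (20, 7) → P = 800
  (23, 1) → P = 638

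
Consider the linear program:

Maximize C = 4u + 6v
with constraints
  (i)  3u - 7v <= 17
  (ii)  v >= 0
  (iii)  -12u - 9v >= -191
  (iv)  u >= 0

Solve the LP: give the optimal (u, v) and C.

Corner points and C = 4u + 6v:
  (17/3, 0) → C = 68/3
  (1490/111, 123/37) → C = 8174/111
  (0, 0) → C = 0
  (0, 191/9) → C = 382/3

The binding constraints are -12u - 9v = -191 and u = 0.
Solving simultaneously gives u = 0, v = 191/9.

u = 0, v = 191/9, maximum C = 382/3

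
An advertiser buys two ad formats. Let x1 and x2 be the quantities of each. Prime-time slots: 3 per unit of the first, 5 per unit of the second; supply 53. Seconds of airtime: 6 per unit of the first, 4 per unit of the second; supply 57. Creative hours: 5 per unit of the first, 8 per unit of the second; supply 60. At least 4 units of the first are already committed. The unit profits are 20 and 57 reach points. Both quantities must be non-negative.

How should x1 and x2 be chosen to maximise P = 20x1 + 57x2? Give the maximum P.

The binding constraints are 5x1 + 8x2 = 60 and x1 = 4.
Solving simultaneously gives x1 = 4, x2 = 5.

x1 = 4, x2 = 5, maximum P = 365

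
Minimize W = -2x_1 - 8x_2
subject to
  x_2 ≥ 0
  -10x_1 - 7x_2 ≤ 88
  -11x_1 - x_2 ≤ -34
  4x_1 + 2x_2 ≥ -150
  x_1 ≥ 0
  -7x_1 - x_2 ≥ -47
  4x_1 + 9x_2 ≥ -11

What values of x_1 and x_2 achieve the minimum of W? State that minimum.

Corner points and W = -2x_1 - 8x_2:
  (34/11, 0) → W = -68/11
  (47/7, 0) → W = -94/7
  (0, 34) → W = -272
  (0, 47) → W = -376

At the optimal vertex, x_1 = 0 and -7x_1 - x_2 = -47.
Solving simultaneously gives x_1 = 0, x_2 = 47.

x_1 = 0, x_2 = 47, minimum W = -376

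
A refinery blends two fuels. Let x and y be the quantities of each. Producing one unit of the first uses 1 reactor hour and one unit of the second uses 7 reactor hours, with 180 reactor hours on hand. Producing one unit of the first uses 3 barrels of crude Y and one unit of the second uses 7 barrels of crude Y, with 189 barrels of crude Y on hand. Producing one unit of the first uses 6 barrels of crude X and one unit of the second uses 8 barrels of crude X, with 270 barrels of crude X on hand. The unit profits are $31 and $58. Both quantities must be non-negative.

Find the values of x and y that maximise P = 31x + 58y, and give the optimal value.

x = 21, y = 18, maximum P = 1695

Feasible corners and P = 31x + 58y:
  (0, 0) → P = 0
  (0, 180/7) → P = 10440/7
  (45, 0) → P = 1395
  (9/2, 351/14) → P = 22311/14
  (21, 18) → P = 1695

The binding constraints are 3x + 7y = 189 and 6x + 8y = 270.
Solving simultaneously gives x = 21, y = 18.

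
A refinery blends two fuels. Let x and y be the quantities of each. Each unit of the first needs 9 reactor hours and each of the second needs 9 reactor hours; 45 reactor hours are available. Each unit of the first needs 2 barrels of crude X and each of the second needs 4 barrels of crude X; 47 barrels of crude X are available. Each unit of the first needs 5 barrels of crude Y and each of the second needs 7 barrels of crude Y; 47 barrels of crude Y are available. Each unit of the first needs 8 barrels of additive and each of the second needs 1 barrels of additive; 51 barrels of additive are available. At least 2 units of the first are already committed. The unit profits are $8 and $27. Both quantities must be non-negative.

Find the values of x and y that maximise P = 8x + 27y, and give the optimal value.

Extreme points and P = 8x + 27y:
  (5, 0) → P = 40
  (2, 0) → P = 16
  (2, 3) → P = 97

At the optimal vertex, 9x + 9y = 45 and x = 2.
Solving simultaneously gives x = 2, y = 3.

x = 2, y = 3, maximum P = 97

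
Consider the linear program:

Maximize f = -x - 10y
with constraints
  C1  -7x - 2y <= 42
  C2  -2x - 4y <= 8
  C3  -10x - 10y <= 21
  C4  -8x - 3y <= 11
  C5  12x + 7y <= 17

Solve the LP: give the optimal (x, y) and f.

x = 62/17, y = -65/17, maximum f = 588/17

Extreme points and f = -x - 10y:
  (-1/5, -19/10) → f = 96/5
  (62/17, -65/17) → f = 588/17
  (-47/50, -29/25) → f = 627/50
  (-32/5, 67/5) → f = -638/5

The binding constraints are -2x - 4y = 8 and 12x + 7y = 17.
Solving simultaneously gives x = 62/17, y = -65/17.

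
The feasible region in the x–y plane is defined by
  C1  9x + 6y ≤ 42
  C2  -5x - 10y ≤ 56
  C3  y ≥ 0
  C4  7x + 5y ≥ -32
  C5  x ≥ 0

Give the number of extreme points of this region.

3

Pairwise boundary intersections that survive every other constraint:
  (14/3, 0)
  (0, 7)
  (0, 0)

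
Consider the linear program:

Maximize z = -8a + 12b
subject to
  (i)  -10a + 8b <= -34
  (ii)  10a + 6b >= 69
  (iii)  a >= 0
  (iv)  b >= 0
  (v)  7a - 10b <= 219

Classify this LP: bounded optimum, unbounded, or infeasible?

From the feasible point (27/5, 5/2), moving in the direction (8, 10) keeps every constraint satisfied while z increases without bound.

unbounded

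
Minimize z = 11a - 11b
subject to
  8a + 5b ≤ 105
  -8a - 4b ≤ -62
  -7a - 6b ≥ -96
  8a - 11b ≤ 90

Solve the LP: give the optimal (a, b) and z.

a = -3/5, b = 167/10, minimum z = -1903/10

Feasible corners and z = 11a - 11b:
  (150/13, 33/13) → z = 99
  (1605/128, 15/16) → z = 16335/128
  (-3/5, 167/10) → z = -1903/10
  (521/60, -28/15) → z = 2321/20

At the optimal vertex, -8a - 4b = -62 and -7a - 6b = -96.
Solving simultaneously gives a = -3/5, b = 167/10.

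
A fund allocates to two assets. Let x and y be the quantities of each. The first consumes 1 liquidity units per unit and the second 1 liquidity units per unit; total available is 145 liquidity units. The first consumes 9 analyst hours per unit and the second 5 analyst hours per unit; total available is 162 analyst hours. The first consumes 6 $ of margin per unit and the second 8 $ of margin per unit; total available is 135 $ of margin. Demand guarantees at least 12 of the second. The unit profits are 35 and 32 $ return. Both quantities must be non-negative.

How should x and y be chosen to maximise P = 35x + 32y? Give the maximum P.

x = 13/2, y = 12, maximum P = 1223/2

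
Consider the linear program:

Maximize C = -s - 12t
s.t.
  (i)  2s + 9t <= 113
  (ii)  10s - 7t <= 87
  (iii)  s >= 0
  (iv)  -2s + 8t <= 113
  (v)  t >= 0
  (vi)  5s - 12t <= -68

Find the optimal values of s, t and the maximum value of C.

s = 0, t = 17/3, maximum C = -68

The binding constraints are s = 0 and 5s - 12t = -68.
Solving simultaneously gives s = 0, t = 17/3.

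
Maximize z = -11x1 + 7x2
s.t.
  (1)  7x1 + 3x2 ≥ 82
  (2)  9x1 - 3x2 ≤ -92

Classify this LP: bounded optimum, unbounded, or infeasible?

unbounded

From the feasible point (-5/8, 691/24), moving in the direction (3, 9) keeps every constraint satisfied while z increases without bound.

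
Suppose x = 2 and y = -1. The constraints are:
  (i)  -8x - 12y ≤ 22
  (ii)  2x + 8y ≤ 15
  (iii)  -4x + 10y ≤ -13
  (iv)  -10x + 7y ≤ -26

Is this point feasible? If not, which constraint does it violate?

(i): -4 ≤ 22 ✓
(ii): -4 ≤ 15 ✓
(iii): -18 ≤ -13 ✓
(iv): -27 ≤ -26 ✓

feasible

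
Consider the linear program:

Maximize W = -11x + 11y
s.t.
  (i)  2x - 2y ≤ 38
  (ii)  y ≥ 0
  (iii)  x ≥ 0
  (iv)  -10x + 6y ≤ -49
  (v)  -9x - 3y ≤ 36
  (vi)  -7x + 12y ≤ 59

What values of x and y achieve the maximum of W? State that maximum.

x = 157/13, y = 311/26, maximum W = -33/26

Corner points and W = -11x + 11y:
  (19, 0) → W = -209
  (287/5, 192/5) → W = -209
  (49/10, 0) → W = -539/10
  (157/13, 311/26) → W = -33/26

At the optimal vertex, -10x + 6y = -49 and -7x + 12y = 59.
Solving simultaneously gives x = 157/13, y = 311/26.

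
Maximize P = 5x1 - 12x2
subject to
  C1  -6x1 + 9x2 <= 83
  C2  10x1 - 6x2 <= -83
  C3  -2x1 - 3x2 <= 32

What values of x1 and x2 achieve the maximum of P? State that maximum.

x1 = -21/2, x2 = -11/3, maximum P = -17/2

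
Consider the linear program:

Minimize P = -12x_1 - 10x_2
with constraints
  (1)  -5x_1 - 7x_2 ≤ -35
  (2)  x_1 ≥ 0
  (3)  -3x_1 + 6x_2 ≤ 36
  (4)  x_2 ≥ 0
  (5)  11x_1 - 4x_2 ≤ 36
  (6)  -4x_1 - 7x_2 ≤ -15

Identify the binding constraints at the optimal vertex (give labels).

Corner points and P = -12x_1 - 10x_2:
  (0, 5) → P = -50
  (392/97, 205/97) → P = -6754/97
  (0, 6) → P = -60
  (20/3, 28/3) → P = -520/3

The minimum is at (20/3, 28/3). Substituting into each constraint, equality holds for (3) and (5); the remaining constraints have slack.

(3) and (5)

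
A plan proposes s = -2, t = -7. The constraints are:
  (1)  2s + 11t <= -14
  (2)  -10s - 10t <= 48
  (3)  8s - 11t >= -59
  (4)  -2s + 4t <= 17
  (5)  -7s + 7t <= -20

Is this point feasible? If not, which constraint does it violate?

not feasible — violates (2)

Constraint (2): -10s - 10t = 90, which is not ≤ 48. All other constraints are satisfied.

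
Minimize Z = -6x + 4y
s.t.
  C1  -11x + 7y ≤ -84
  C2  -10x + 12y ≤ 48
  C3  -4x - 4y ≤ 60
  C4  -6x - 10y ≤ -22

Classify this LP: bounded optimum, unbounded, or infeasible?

From the feasible point (672/31, 684/31), moving in the direction (12, 10) keeps every constraint satisfied while Z decreases without bound.

unbounded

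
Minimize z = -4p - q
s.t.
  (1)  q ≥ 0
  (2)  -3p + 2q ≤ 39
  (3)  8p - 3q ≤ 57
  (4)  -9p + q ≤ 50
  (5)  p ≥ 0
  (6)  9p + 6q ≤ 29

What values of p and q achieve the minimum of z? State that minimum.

Feasible corners and z = -4p - q:
  (0, 0) → z = 0
  (29/9, 0) → z = -116/9
  (0, 29/6) → z = -29/6

p = 29/9, q = 0, minimum z = -116/9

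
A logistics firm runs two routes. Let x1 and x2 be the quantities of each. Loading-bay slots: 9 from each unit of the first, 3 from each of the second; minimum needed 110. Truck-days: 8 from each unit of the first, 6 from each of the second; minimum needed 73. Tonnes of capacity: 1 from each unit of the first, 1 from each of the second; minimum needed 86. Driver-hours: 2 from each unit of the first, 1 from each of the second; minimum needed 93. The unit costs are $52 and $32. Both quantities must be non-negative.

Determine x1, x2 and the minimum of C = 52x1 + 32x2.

x1 = 7, x2 = 79, minimum C = 2892

The feasible region is unbounded (it extends along (0, 1), (1, 0)), but C strictly increases along every unbounded feasible direction, so there is no improving ray and the minimum is attained at a vertex.

The binding constraints are x1 + x2 = 86 and 2x1 + x2 = 93.
Solving simultaneously gives x1 = 7, x2 = 79.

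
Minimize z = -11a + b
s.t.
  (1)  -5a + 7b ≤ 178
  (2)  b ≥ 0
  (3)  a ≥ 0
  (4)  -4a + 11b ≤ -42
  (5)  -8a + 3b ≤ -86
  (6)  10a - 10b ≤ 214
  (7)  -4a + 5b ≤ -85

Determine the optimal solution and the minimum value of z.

a = 22, b = 3/5, minimum z = -1207/5

The optimum lies where 10a - 10b = 214 and -4a + 5b = -85.
Solving simultaneously gives a = 22, b = 3/5.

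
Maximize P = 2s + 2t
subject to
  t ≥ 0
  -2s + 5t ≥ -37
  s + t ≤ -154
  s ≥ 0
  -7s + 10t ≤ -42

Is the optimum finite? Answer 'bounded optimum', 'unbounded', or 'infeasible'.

infeasible

The boundaries t = 0 and -2s + 5t = -37 meet at (37/2, 0), but that point violates s + t ≤ -154. Every candidate vertex is excluded by some other constraint, so the feasible region is empty.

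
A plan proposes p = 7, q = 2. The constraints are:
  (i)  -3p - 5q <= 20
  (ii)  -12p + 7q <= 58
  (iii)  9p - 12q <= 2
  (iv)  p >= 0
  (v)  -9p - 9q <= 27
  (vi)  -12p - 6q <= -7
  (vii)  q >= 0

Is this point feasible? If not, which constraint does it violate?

not feasible — violates (iii)

Constraint (iii): 9p - 12q = 39, which is not ≤ 2. All other constraints are satisfied.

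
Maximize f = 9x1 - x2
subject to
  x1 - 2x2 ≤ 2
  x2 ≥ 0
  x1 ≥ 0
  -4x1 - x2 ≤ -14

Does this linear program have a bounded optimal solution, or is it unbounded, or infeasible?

unbounded

From the feasible point (10/3, 2/3), moving in the direction (2, 1) keeps every constraint satisfied while f increases without bound.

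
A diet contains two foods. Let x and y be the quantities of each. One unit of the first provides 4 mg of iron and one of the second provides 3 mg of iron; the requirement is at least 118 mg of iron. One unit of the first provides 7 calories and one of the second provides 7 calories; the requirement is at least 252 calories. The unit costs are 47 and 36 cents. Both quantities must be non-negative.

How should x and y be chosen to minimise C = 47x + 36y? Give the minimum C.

The feasible region is unbounded (it extends along (0, 1), (1, 0)), but C strictly increases along every unbounded feasible direction, so there is no improving ray and the minimum is attained at a vertex.

x = 10, y = 26, minimum C = 1406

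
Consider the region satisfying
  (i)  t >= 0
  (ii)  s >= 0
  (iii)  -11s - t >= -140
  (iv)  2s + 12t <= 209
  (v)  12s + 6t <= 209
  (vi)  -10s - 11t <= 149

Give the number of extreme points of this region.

Pairwise boundary intersections that survive every other constraint:
  (0, 0)
  (140/11, 0)
  (0, 209/12)
  (631/54, 619/54)
  (19/2, 95/6)

5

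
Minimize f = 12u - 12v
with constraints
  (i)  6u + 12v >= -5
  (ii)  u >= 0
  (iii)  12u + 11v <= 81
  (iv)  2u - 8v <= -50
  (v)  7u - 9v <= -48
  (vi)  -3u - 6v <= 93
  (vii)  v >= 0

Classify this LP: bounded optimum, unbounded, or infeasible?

bounded optimum

Vertices and f = 12u - 12v:
  (0, 81/11) → f = -972/11
  (0, 25/4) → f = -75
  (49/59, 381/59) → f = -3984/59
The feasible region has finitely many vertices and no improving ray; the minimum is -972/11 at (0, 81/11).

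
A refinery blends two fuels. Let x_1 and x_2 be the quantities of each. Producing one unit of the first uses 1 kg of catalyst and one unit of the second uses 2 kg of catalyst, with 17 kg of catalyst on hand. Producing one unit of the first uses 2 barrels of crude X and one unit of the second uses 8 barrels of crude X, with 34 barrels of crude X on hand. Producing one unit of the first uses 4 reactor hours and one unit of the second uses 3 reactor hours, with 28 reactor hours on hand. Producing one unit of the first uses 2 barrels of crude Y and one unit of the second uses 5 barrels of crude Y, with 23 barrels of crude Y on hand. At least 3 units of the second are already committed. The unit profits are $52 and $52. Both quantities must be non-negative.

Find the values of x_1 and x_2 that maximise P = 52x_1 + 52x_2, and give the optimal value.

x_1 = 4, x_2 = 3, maximum P = 364

Corner points and P = 52x_1 + 52x_2:
  (0, 17/4) → P = 221
  (0, 3) → P = 156
  (7/3, 11/3) → P = 312
  (4, 3) → P = 364

The optimum lies where 2x_1 + 5x_2 = 23 and x_2 = 3.
Solving simultaneously gives x_1 = 4, x_2 = 3.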